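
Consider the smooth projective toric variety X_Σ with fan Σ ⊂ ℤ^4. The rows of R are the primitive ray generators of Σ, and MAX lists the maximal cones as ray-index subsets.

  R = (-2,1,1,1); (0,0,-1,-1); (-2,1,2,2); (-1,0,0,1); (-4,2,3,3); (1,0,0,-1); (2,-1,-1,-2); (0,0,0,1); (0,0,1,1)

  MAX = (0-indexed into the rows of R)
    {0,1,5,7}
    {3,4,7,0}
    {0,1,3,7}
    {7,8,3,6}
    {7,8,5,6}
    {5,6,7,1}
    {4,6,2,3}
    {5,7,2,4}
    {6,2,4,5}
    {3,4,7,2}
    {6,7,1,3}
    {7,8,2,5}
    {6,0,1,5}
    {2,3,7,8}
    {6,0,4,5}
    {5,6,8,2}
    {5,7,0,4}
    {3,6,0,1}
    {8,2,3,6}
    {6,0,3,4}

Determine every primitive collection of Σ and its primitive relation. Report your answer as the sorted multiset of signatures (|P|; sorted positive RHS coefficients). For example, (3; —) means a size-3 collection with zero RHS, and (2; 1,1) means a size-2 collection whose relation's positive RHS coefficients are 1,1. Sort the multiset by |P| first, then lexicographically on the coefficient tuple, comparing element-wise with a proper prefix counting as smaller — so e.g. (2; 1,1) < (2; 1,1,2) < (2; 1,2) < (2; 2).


The 10 primitive collections of Σ (r=9, n=4):

  {1,8}:  v_{1} + v_{8} = 0  →  sig = (2; —)
  {3,5}:  v_{3} + v_{5} = 0  →  sig = (2; —)
  {0,2}:  v_{0} + v_{2} = v_{4}  →  sig = (2; 1)
  {0,8}:  v_{0} + v_{8} = v_{2}  →  sig = (2; 1)
  {1,2}:  v_{1} + v_{2} = v_{0}  →  sig = (2; 1)
  {1,4}:  v_{1} + v_{4} = 2·v_{0}  →  sig = (2; 2)
  {4,8}:  v_{4} + v_{8} = 2·v_{2}  →  sig = (2; 2)
  {0,6,7}:  v_{0} + v_{6} + v_{7} = 0  →  sig = (3; —)
  {2,6,7}:  v_{2} + v_{6} + v_{7} = v_{8}  →  sig = (3; 1)
  {4,6,7}:  v_{4} + v_{6} + v_{7} = v_{2}  →  sig = (3; 1)

Signatures (|P|; sorted positive RHS coefficients), sorted:
{ (2; —) ×2,  (2; 1) ×3,  (2; 2) ×2,  (3; —),  (3; 1) ×2 }


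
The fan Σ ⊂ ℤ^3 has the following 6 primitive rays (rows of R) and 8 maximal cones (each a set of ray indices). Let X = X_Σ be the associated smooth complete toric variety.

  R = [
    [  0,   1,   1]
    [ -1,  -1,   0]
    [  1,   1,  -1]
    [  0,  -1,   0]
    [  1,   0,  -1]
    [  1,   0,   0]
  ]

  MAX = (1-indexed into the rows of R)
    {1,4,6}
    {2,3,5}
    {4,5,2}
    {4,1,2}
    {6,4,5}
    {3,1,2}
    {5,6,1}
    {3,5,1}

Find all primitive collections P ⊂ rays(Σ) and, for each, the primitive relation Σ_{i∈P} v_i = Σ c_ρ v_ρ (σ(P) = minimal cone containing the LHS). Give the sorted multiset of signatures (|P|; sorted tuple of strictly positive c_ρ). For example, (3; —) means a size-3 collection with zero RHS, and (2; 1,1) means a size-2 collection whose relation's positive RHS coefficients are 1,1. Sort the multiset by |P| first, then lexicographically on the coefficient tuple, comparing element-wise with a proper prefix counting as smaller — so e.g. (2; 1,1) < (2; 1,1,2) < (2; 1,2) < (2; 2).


5 collections generate NE(X_Σ); each relation:

  {2,6}:  v_{2} + v_{6} = v_{4} ; sig = (2; 1)
  {3,4}:  v_{3} + v_{4} = v_{5} ; sig = (2; 1)
  {3,6}:  v_{3} + v_{6} = v_{1} + 2·v_{5} ; sig = (2; 1,2)
  {1,2,5}:  v_{1} + v_{2} + v_{5} = 0 ; sig = (3; —)
  {1,4,5}:  v_{1} + v_{4} + v_{5} = v_{6} ; sig = (3; 1)

Sorted signature multiset PRS(X):
[(2; 1), (2; 1), (2; 1,2), (3; —), (3; 1)]


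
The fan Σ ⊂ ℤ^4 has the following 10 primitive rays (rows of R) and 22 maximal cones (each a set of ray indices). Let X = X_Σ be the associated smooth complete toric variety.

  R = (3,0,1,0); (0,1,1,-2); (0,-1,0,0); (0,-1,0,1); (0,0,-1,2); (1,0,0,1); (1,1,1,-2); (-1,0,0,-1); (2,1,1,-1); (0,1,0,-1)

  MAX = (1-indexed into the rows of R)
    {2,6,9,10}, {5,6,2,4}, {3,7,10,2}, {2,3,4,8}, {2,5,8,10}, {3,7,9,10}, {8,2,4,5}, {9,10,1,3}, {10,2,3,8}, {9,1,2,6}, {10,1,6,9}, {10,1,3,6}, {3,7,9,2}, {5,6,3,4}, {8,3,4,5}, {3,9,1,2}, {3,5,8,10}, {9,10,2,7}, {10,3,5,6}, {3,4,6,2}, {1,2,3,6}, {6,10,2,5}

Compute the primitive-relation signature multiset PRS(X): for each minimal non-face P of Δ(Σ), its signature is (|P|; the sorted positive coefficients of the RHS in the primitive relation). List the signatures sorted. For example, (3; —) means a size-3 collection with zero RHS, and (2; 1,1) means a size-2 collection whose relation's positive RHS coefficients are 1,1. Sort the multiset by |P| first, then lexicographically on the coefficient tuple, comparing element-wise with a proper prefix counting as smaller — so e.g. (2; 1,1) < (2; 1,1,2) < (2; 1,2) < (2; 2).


18 minimal non-faces of Δ(Σ) (on 10 rays):

  • {4,10}:  v_{4} + v_{10} = 0  →  sig = (2; —)
  • {6,8}:  v_{6} + v_{8} = 0  →  sig = (2; —)
  • {6,7}:  v_{6} + v_{7} = v_{9}  →  sig = (2; 1)
  • {8,9}:  v_{8} + v_{9} = v_{7}  →  sig = (2; 1)
  • {1,8}:  v_{1} + v_{8} = v_{3} + v_{9}  →  sig = (2; 1,1)
  • {5,7}:  v_{5} + v_{7} = v_{6} + v_{10}  →  sig = (2; 1,1)
  • {4,7}:  v_{4} + v_{7} = v_{2} + v_{3} + v_{6}  →  sig = (2; 1,1,1)
  • {7,8}:  v_{7} + v_{8} = v_{2} + v_{3} + v_{10}  →  sig = (2; 1,1,1)
  • {4,9}:  v_{4} + v_{9} = v_{2} + v_{3} + 2·v_{6}  →  sig = (2; 1,1,2)
  • {1,5}:  v_{1} + v_{5} = v_{3} + 3·v_{6} + v_{10}  →  sig = (2; 1,1,3)
  • {1,7}:  v_{1} + v_{7} = v_{3} + 2·v_{9}  →  sig = (2; 1,2)
  • {5,9}:  v_{5} + v_{9} = 2·v_{6} + v_{10}  →  sig = (2; 1,2)
  • {1,4}:  v_{1} + v_{4} = v_{2} + 2·v_{3} + 3·v_{6}  →  sig = (2; 1,2,3)
  • {2,3,5}:  v_{2} + v_{3} + v_{5} = 0  →  sig = (3; —)
  • {3,6,9}:  v_{3} + v_{6} + v_{9} = v_{1}  →  sig = (3; 1)
  • {1,2,10}:  v_{1} + v_{2} + v_{10} = v_{7} + v_{9}  →  sig = (3; 1,1)
  • {2,3,6,10}:  v_{2} + v_{3} + v_{6} + v_{10} = v_{7}  →  sig = (4; 1)
  • {2,3,9,10}:  v_{2} + v_{3} + v_{9} + v_{10} = 2·v_{7}  →  sig = (4; 2)

so the primitive-relation signature multiset is
    (2; —)
    (2; —)
    (2; 1)
    (2; 1)
    (2; 1,1)
    (2; 1,1)
    (2; 1,1,1)
    (2; 1,1,1)
    (2; 1,1,2)
    (2; 1,1,3)
    (2; 1,2)
    (2; 1,2)
    (2; 1,2,3)
    (3; —)
    (3; 1)
    (3; 1,1)
    (4; 1)
    (4; 2)


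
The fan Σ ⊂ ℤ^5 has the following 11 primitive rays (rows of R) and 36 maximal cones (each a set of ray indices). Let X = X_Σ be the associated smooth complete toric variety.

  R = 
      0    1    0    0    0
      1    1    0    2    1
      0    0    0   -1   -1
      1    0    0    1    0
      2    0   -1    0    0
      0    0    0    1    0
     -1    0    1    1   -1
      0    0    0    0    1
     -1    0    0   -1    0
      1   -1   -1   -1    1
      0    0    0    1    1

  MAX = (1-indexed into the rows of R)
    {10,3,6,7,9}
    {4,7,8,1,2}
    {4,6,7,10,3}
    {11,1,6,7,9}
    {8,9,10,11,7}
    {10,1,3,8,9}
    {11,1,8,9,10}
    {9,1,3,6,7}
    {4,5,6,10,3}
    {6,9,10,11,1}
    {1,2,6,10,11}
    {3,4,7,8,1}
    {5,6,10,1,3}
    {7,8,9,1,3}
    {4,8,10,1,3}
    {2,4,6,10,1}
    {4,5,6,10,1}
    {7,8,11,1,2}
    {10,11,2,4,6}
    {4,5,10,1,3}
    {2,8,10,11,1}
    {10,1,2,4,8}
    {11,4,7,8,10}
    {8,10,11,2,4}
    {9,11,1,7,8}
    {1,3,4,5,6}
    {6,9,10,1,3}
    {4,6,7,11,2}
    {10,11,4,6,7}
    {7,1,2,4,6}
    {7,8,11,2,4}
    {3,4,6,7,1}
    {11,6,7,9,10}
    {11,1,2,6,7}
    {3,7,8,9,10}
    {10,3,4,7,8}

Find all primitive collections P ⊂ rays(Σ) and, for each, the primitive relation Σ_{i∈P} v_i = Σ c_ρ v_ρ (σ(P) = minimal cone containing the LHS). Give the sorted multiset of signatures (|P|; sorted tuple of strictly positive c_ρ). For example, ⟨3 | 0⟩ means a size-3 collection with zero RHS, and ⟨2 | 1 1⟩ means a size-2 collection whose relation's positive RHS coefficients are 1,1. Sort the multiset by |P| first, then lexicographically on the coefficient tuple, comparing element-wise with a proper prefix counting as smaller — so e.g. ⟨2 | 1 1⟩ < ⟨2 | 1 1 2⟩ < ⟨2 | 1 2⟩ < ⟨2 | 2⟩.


14 collections generate NE(X_Σ); each relation:

  {3,11}:  v_{3} + v_{11} = 0  ⇒ sig = ⟨2 | 0⟩
  {4,9}:  v_{4} + v_{9} = 0  ⇒ sig = ⟨2 | 0⟩
  {6,8}:  v_{6} + v_{8} = v_{11}  ⇒ sig = ⟨2 | 1⟩
  {2,3}:  v_{2} + v_{3} = v_{1} + v_{4}  ⇒ sig = ⟨2 | 1 1⟩
  {2,9}:  v_{2} + v_{9} = v_{1} + v_{11}  ⇒ sig = ⟨2 | 1 1⟩
  {5,7}:  v_{5} + v_{7} = v_{3} + v_{4} + v_{6}  ⇒ sig = ⟨2 | 1 1 1⟩
  {5,8}:  v_{5} + v_{8} = v_{1} + v_{4} + v_{10}  ⇒ sig = ⟨2 | 1 1 1⟩
  {5,9}:  v_{5} + v_{9} = v_{1} + v_{3} + v_{6} + v_{10}  ⇒ sig = ⟨2 | 1 1 1 1⟩
  {5,11}:  v_{5} + v_{11} = v_{1} + v_{4} + v_{6} + v_{10}  ⇒ sig = ⟨2 | 1 1 1 1⟩
  {2,5}:  v_{2} + v_{5} = 2·v_{1} + 2·v_{4} + v_{6} + v_{10}  ⇒ sig = ⟨2 | 1 1 2 2⟩
  {1,7,10}:  v_{1} + v_{7} + v_{10} = 0  ⇒ sig = ⟨3 | 0⟩
  {1,4,11}:  v_{1} + v_{4} + v_{11} = v_{2}  ⇒ sig = ⟨3 | 1⟩
  {2,7,10}:  v_{2} + v_{7} + v_{10} = v_{4} + v_{11}  ⇒ sig = ⟨3 | 1 1⟩
  {1,3,4,6,10}:  v_{1} + v_{3} + v_{4} + v_{6} + v_{10} = v_{5}  ⇒ sig = ⟨5 | 1⟩

Sorted signature multiset PRS(X):
    |P|=2: 10 collections, coeffs (), (), (1), (1,1), (1,1), (1,1,1), (1,1,1), (1,1,1,1), (1,1,1,1), (1,1,2,2)
    |P|=3: 3 collections, coeffs (), (1), (1,1)
    |P|=5: 1 collection, coeffs (1)


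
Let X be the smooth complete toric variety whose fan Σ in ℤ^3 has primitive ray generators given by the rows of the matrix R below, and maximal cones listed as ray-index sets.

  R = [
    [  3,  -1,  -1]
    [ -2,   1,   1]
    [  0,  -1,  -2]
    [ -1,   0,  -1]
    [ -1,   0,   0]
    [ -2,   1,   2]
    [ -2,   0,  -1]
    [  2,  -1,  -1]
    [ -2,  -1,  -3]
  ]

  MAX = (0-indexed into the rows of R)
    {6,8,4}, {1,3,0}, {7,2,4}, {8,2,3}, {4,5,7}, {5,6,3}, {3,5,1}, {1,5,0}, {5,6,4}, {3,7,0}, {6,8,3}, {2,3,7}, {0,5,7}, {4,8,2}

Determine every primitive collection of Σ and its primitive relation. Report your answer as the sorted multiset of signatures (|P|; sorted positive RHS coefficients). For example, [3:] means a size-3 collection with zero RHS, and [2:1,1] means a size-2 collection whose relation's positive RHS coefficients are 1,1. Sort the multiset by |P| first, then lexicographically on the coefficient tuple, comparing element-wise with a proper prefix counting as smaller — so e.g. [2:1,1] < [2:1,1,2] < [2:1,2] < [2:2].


The 17 primitive collections of Σ (r=9, n=3):

  {1,7}:  v_{1} + v_{7} = 0  ⟹  sig = [2:]
  {0,4}:  v_{0} + v_{4} = v_{7}  ⟹  sig = [2:1]
  {1,2}:  v_{1} + v_{2} = v_{6}  ⟹  sig = [2:1]
  {2,6}:  v_{2} + v_{6} = v_{8}  ⟹  sig = [2:1]
  {3,4}:  v_{3} + v_{4} = v_{6}  ⟹  sig = [2:1]
  {6,7}:  v_{6} + v_{7} = v_{2}  ⟹  sig = [2:1]
  {0,6}:  v_{0} + v_{6} = v_{3} + v_{7}  ⟹  sig = [2:1,1]
  {1,4}:  v_{1} + v_{4} = v_{3} + v_{5}  ⟹  sig = [2:1,1]
  {0,8}:  v_{0} + v_{8} = v_{2} + v_{3} + v_{7}  ⟹  sig = [2:1,1,1]
  {0,2}:  v_{0} + v_{2} = v_{3} + 2·v_{7}  ⟹  sig = [2:1,2]
  {1,6}:  v_{1} + v_{6} = 2·v_{3} + v_{5}  ⟹  sig = [2:1,2]
  {5,8}:  v_{5} + v_{8} = 2·v_{4} + v_{6}  ⟹  sig = [2:1,2]
  {1,8}:  v_{1} + v_{8} = 2·v_{6}  ⟹  sig = [2:2]
  {2,5}:  v_{2} + v_{5} = 2·v_{4}  ⟹  sig = [2:2]
  {7,8}:  v_{7} + v_{8} = 2·v_{2}  ⟹  sig = [2:2]
  {0,3,5}:  v_{0} + v_{3} + v_{5} = 0  ⟹  sig = [3:]
  {3,5,7}:  v_{3} + v_{5} + v_{7} = v_{4}  ⟹  sig = [3:1]

Hence PRS(X_Σ) =
[[2:], [2:1], [2:1], [2:1], [2:1], [2:1], [2:1,1], [2:1,1], [2:1,1,1], [2:1,2], [2:1,2], [2:1,2], [2:2], [2:2], [2:2], [3:], [3:1]]


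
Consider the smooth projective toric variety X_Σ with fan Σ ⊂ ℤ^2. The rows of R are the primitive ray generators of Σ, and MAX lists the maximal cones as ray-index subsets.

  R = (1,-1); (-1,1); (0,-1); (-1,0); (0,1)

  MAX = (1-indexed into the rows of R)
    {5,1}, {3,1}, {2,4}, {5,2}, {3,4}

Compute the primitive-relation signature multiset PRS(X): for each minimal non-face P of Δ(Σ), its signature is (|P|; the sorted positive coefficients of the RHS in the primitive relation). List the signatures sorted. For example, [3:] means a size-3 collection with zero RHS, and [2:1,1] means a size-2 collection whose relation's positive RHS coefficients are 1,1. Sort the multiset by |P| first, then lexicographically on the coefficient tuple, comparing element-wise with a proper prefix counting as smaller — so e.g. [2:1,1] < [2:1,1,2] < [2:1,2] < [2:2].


5 minimal non-faces of Δ(Σ) (on 5 rays):

  P = {1,2}:  v_{1} + v_{2} = 0  ⟹  sig = [2:]
  P = {3,5}:  v_{3} + v_{5} = 0  ⟹  sig = [2:]
  P = {1,4}:  v_{1} + v_{4} = v_{3}  ⟹  sig = [2:1]
  P = {2,3}:  v_{2} + v_{3} = v_{4}  ⟹  sig = [2:1]
  P = {4,5}:  v_{4} + v_{5} = v_{2}  ⟹  sig = [2:1]

Hence PRS(X_Σ) =
    |P|=2: 5 collections, coeffs (), (), (1), (1), (1)


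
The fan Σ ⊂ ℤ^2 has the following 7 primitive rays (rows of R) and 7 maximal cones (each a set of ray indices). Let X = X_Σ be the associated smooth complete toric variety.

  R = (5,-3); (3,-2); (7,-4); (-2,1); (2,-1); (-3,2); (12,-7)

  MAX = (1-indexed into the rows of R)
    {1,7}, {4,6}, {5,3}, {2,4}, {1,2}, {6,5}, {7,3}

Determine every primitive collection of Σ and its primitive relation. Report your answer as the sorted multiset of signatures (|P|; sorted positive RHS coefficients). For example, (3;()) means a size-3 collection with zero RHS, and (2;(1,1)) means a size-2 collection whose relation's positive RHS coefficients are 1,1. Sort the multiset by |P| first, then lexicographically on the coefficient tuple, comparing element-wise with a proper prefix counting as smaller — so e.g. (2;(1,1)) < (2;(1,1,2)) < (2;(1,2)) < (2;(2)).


Minimal non-faces — 14 found among 7 rays, 7 max cones:

  {2,6}:  v_{2} + v_{6} = 0 ; sig = (2;())
  {4,5}:  v_{4} + v_{5} = 0 ; sig = (2;())
  {1,3}:  v_{1} + v_{3} = v_{7} ; sig = (2;(1))
  {1,4}:  v_{1} + v_{4} = v_{2} ; sig = (2;(1))
  {1,5}:  v_{1} + v_{5} = v_{3} ; sig = (2;(1))
  {1,6}:  v_{1} + v_{6} = v_{5} ; sig = (2;(1))
  {2,5}:  v_{2} + v_{5} = v_{1} ; sig = (2;(1))
  {3,4}:  v_{3} + v_{4} = v_{1} ; sig = (2;(1))
  {6,7}:  v_{6} + v_{7} = v_{3} + v_{5} ; sig = (2;(1,1))
  {2,3}:  v_{2} + v_{3} = 2·v_{1} ; sig = (2;(2))
  {3,6}:  v_{3} + v_{6} = 2·v_{5} ; sig = (2;(2))
  {4,7}:  v_{4} + v_{7} = 2·v_{1} ; sig = (2;(2))
  {5,7}:  v_{5} + v_{7} = 2·v_{3} ; sig = (2;(2))
  {2,7}:  v_{2} + v_{7} = 3·v_{1} ; sig = (2;(3))

Sorted signature multiset PRS(X):
    |P|=2: 14 collections, coeffs (), (), (1), (1), (1), (1), (1), (1), (1,1), (2), (2), (2), (2), (3)


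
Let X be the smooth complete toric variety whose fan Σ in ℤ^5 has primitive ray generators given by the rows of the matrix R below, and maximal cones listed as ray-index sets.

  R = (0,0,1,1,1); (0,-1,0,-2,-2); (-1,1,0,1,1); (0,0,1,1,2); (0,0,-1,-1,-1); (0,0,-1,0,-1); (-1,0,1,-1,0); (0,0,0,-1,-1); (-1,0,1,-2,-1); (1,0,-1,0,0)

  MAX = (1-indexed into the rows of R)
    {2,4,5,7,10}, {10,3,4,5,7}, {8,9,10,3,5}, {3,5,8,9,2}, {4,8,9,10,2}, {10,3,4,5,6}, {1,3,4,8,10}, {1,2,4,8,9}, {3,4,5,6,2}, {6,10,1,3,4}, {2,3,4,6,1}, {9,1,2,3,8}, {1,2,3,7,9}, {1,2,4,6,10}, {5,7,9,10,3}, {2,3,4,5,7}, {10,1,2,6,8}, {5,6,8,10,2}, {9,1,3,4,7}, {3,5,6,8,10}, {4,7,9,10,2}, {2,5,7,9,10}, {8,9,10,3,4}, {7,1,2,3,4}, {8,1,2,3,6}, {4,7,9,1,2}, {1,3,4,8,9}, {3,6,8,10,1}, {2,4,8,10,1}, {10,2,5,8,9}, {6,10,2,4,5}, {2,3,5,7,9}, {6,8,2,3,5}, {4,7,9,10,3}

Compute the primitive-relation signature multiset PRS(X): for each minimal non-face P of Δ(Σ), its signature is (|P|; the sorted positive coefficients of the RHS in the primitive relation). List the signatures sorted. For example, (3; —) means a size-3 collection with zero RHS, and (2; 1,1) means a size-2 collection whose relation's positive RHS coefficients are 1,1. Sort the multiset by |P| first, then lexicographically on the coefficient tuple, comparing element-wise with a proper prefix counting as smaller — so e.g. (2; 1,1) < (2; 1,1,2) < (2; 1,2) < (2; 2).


|primitive collections| = 12. Relations:

  • {1,5}:  v_{1} + v_{5} = 0  so sig = (2; —)
  • {7,8}:  v_{7} + v_{8} = v_{9}  so sig = (2; 1)
  • {6,7}:  v_{6} + v_{7} = v_{2} + v_{3}  so sig = (2; 1,1)
  • {6,9}:  v_{6} + v_{9} = v_{2} + v_{3} + v_{8}  so sig = (2; 1,1,1)
  • {4,6,8}:  v_{4} + v_{6} + v_{8} = 0  so sig = (3; —)
  • {2,3,10}:  v_{2} + v_{3} + v_{10} = v_{5}  so sig = (3; 1)
  • {1,7,10}:  v_{1} + v_{7} + v_{10} = v_{4} + v_{8}  so sig = (3; 1,1)
  • {4,5,8}:  v_{4} + v_{5} + v_{8} = v_{7} + v_{10}  so sig = (3; 1,1)
  • {1,9,10}:  v_{1} + v_{9} + v_{10} = v_{4} + 2·v_{8}  so sig = (3; 1,2)
  • {4,5,9}:  v_{4} + v_{5} + v_{9} = 2·v_{7} + v_{10}  so sig = (3; 1,2)
  • {2,3,4,8}:  v_{2} + v_{3} + v_{4} + v_{8} = v_{7}  so sig = (4; 1)
  • {2,3,4,9}:  v_{2} + v_{3} + v_{4} + v_{9} = 2·v_{7}  so sig = (4; 2)

Sorted signature multiset PRS(X):
    (2; —)
    (2; 1)
    (2; 1,1)
    (2; 1,1,1)
    (3; —)
    (3; 1)
    (3; 1,1)
    (3; 1,1)
    (3; 1,2)
    (3; 1,2)
    (4; 1)
    (4; 2)


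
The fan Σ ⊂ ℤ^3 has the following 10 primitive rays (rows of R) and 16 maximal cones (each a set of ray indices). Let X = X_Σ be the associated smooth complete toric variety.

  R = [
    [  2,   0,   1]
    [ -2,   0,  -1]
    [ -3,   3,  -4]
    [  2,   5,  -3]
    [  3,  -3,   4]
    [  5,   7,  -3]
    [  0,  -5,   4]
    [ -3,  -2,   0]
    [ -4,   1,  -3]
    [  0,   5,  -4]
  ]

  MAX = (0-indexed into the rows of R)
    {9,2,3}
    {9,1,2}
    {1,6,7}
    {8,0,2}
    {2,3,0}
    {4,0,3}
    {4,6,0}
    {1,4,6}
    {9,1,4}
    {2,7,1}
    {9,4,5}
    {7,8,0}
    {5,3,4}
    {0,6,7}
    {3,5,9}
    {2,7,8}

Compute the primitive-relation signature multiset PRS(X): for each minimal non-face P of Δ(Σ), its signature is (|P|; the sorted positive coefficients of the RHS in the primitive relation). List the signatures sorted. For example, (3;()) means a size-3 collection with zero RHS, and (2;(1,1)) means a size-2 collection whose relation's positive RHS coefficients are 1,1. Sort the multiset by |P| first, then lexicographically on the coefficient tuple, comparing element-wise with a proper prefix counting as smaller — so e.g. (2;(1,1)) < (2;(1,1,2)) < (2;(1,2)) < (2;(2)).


23 collections generate NE(X_Σ); each relation:

  {0,1}:  v_{0} + v_{1} = 0  ⟹  sig = (2;())
  {2,4}:  v_{2} + v_{4} = 0  ⟹  sig = (2;())
  {6,9}:  v_{6} + v_{9} = 0  ⟹  sig = (2;())
  {0,9}:  v_{0} + v_{9} = v_{3}  ⟹  sig = (2;(1))
  {1,3}:  v_{1} + v_{3} = v_{9}  ⟹  sig = (2;(1))
  {2,6}:  v_{2} + v_{6} = v_{7}  ⟹  sig = (2;(1))
  {3,6}:  v_{3} + v_{6} = v_{0}  ⟹  sig = (2;(1))
  {4,7}:  v_{4} + v_{7} = v_{6}  ⟹  sig = (2;(1))
  {5,7}:  v_{5} + v_{7} = v_{3}  ⟹  sig = (2;(1))
  {7,9}:  v_{7} + v_{9} = v_{2}  ⟹  sig = (2;(1))
  {1,8}:  v_{1} + v_{8} = v_{2} + v_{7}  ⟹  sig = (2;(1,1))
  {2,5}:  v_{2} + v_{5} = v_{3} + v_{9}  ⟹  sig = (2;(1,1))
  {3,7}:  v_{3} + v_{7} = v_{0} + v_{2}  ⟹  sig = (2;(1,1))
  {4,8}:  v_{4} + v_{8} = v_{0} + v_{7}  ⟹  sig = (2;(1,1))
  {5,6}:  v_{5} + v_{6} = v_{3} + v_{4}  ⟹  sig = (2;(1,1))
  {5,8}:  v_{5} + v_{8} = v_{0} + v_{2} + v_{3}  ⟹  sig = (2;(1,1,1))
  {0,5}:  v_{0} + v_{5} = 2·v_{3} + v_{4}  ⟹  sig = (2;(1,2))
  {1,5}:  v_{1} + v_{5} = v_{4} + 2·v_{9}  ⟹  sig = (2;(1,2))
  {6,8}:  v_{6} + v_{8} = v_{0} + 2·v_{7}  ⟹  sig = (2;(1,2))
  {8,9}:  v_{8} + v_{9} = v_{0} + 2·v_{2}  ⟹  sig = (2;(1,2))
  {3,8}:  v_{3} + v_{8} = 2·v_{0} + 2·v_{2}  ⟹  sig = (2;(2,2))
  {0,2,7}:  v_{0} + v_{2} + v_{7} = v_{8}  ⟹  sig = (3;(1))
  {3,4,9}:  v_{3} + v_{4} + v_{9} = v_{5}  ⟹  sig = (3;(1))

Sorted signature multiset PRS(X):
    |P|=2: 21 collections, coeffs (), (), (), (1), (1), (1), (1), (1), (1), (1), (1,1), (1,1), (1,1), (1,1), (1,1), (1,1,1), (1,2), (1,2), (1,2), (1,2), (2,2)
    |P|=3: 2 collections, coeffs (1), (1)


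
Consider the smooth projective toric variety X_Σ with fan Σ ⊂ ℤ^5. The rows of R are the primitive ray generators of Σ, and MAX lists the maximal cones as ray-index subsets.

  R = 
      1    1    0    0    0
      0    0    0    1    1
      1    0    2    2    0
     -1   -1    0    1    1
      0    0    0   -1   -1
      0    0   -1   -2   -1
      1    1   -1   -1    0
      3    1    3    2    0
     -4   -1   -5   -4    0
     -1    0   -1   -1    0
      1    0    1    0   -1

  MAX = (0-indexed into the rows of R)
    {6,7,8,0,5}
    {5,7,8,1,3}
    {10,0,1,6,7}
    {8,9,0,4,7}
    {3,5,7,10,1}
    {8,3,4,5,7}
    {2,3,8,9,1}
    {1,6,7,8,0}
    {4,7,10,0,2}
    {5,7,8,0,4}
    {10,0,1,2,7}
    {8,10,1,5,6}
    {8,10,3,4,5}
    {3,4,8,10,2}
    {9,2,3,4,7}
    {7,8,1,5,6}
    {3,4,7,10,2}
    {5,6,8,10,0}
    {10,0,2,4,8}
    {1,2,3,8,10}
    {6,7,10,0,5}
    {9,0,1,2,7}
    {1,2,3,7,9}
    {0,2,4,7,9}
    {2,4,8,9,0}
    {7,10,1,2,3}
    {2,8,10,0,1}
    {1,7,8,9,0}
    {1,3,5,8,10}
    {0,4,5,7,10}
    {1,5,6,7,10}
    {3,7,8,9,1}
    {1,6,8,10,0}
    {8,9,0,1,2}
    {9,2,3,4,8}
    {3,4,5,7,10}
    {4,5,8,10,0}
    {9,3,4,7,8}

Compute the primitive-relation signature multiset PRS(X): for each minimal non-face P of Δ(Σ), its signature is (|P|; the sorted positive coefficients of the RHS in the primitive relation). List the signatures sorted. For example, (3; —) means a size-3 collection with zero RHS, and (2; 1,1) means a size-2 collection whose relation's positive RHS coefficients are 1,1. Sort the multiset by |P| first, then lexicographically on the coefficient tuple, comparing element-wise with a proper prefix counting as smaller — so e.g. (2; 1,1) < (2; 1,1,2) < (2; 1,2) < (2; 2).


Δ(Σ) — 11 vertices, 12 min non-faces:

  P={1,4}:  v_{1} + v_{4} = 0 ; sig = (2; —)
  P={0,3}:  v_{0} + v_{3} = v_{1} ; sig = (2; 1)
  P={2,5}:  v_{2} + v_{5} = v_{10} ; sig = (2; 1)
  P={9,10}:  v_{9} + v_{10} = v_{4} ; sig = (2; 1)
  P={4,6}:  v_{4} + v_{6} = v_{0} + v_{5} ; sig = (2; 1,1)
  P={2,6}:  v_{2} + v_{6} = v_{0} + v_{1} + v_{10} ; sig = (2; 1,1,1)
  P={5,9}:  v_{5} + v_{9} = v_{4} + v_{7} + v_{8} ; sig = (2; 1,1,1)
  P={6,9}:  v_{6} + v_{9} = v_{0} + v_{7} + v_{8} ; sig = (2; 1,1,1)
  P={3,6}:  v_{3} + v_{6} = 2·v_{1} + v_{5} ; sig = (2; 1,2)
  P={2,7,8}:  v_{2} + v_{7} + v_{8} = 0 ; sig = (3; —)
  P={0,1,5}:  v_{0} + v_{1} + v_{5} = v_{6} ; sig = (3; 1)
  P={7,8,10}:  v_{7} + v_{8} + v_{10} = v_{5} ; sig = (3; 1)

Sorted signature multiset PRS(X):
    |P|=2: 9 collections, coeffs (), (1), (1), (1), (1,1), (1,1,1), (1,1,1), (1,1,1), (1,2)
    |P|=3: 3 collections, coeffs (), (1), (1)


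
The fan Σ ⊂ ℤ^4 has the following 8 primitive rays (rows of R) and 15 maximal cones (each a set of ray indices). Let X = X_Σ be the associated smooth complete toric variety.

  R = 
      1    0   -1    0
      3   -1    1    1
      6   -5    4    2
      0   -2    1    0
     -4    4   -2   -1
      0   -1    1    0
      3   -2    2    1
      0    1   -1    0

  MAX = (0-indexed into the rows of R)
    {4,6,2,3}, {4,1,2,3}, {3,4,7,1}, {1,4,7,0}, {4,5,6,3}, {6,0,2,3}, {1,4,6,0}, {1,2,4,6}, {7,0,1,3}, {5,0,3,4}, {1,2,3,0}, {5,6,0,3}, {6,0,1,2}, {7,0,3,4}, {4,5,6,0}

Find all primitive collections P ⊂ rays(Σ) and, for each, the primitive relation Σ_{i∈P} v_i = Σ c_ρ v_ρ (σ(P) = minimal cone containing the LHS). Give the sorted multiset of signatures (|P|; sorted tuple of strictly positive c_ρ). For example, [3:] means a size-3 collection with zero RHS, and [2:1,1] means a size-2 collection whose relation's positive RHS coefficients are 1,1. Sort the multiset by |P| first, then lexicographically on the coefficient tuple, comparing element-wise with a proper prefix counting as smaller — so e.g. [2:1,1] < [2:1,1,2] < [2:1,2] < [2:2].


Δ(Σ) — 8 vertices, 9 min non-faces:

  P = {5,7}:  v_{5} + v_{7} = 0 — sig = [2:]
  P = {1,5}:  v_{1} + v_{5} = v_{6} — sig = [2:1]
  P = {6,7}:  v_{6} + v_{7} = v_{1} — sig = [2:1]
  P = {2,5}:  v_{2} + v_{5} = v_{3} + 2·v_{6} — sig = [2:1,2]
  P = {2,7}:  v_{2} + v_{7} = 2·v_{1} + v_{3} — sig = [2:1,2]
  P = {0,2,4}:  v_{0} + v_{2} + v_{4} = v_{1} — sig = [3:1]
  P = {1,3,6}:  v_{1} + v_{3} + v_{6} = v_{2} — sig = [3:1]
  P = {0,3,4,6}:  v_{0} + v_{3} + v_{4} + v_{6} = 0 — sig = [4:]
  P = {0,1,3,4}:  v_{0} + v_{1} + v_{3} + v_{4} = v_{7} — sig = [4:1]

Signatures (|P|; sorted positive RHS coefficients), sorted:
[[2:], [2:1], [2:1], [2:1,2], [2:1,2], [3:1], [3:1], [4:], [4:1]]


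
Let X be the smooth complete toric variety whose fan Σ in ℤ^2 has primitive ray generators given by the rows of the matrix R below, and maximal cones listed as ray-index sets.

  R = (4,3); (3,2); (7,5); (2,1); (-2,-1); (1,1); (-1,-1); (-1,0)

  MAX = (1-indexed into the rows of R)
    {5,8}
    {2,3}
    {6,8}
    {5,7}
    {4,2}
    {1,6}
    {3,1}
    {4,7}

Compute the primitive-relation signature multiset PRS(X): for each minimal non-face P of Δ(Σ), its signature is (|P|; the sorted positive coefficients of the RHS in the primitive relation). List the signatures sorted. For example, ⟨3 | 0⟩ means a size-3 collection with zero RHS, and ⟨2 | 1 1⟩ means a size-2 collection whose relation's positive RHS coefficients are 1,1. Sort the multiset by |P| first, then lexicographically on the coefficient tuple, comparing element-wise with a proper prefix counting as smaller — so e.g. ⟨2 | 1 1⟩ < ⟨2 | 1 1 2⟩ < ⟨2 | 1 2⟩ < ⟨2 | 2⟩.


|primitive collections| = 20. Relations:

  {4,5}:  v_{4} + v_{5} = 0  so sig = ⟨2 | 0⟩
  {6,7}:  v_{6} + v_{7} = 0  so sig = ⟨2 | 0⟩
  {1,2}:  v_{1} + v_{2} = v_{3}  so sig = ⟨2 | 1⟩
  {1,7}:  v_{1} + v_{7} = v_{2}  so sig = ⟨2 | 1⟩
  {2,5}:  v_{2} + v_{5} = v_{6}  so sig = ⟨2 | 1⟩
  {2,6}:  v_{2} + v_{6} = v_{1}  so sig = ⟨2 | 1⟩
  {2,7}:  v_{2} + v_{7} = v_{4}  so sig = ⟨2 | 1⟩
  {4,6}:  v_{4} + v_{6} = v_{2}  so sig = ⟨2 | 1⟩
  {4,8}:  v_{4} + v_{8} = v_{6}  so sig = ⟨2 | 1⟩
  {5,6}:  v_{5} + v_{6} = v_{8}  so sig = ⟨2 | 1⟩
  {7,8}:  v_{7} + v_{8} = v_{5}  so sig = ⟨2 | 1⟩
  {3,5}:  v_{3} + v_{5} = v_{1} + v_{6}  so sig = ⟨2 | 1 1⟩
  {3,8}:  v_{3} + v_{8} = v_{1} + 2·v_{6}  so sig = ⟨2 | 1 2⟩
  {1,4}:  v_{1} + v_{4} = 2·v_{2}  so sig = ⟨2 | 2⟩
  {1,5}:  v_{1} + v_{5} = 2·v_{6}  so sig = ⟨2 | 2⟩
  {2,8}:  v_{2} + v_{8} = 2·v_{6}  so sig = ⟨2 | 2⟩
  {3,6}:  v_{3} + v_{6} = 2·v_{1}  so sig = ⟨2 | 2⟩
  {3,7}:  v_{3} + v_{7} = 2·v_{2}  so sig = ⟨2 | 2⟩
  {1,8}:  v_{1} + v_{8} = 3·v_{6}  so sig = ⟨2 | 3⟩
  {3,4}:  v_{3} + v_{4} = 3·v_{2}  so sig = ⟨2 | 3⟩

Sorted signature multiset PRS(X):
{ ⟨2 | 0⟩ ×2,  ⟨2 | 1⟩ ×9,  ⟨2 | 1 1⟩,  ⟨2 | 1 2⟩,  ⟨2 | 2⟩ ×5,  ⟨2 | 3⟩ ×2 }


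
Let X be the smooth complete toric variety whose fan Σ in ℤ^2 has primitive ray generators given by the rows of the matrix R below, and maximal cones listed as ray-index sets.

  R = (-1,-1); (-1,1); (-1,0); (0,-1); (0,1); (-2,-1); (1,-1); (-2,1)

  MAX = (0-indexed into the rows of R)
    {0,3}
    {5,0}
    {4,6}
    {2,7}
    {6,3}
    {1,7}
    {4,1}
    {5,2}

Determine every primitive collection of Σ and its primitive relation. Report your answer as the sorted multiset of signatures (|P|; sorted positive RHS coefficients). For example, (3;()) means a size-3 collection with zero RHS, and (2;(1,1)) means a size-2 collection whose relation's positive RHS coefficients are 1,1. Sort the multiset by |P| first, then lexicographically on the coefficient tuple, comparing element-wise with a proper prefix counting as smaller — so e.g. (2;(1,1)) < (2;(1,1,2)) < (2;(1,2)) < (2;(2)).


|primitive collections| = 20. Relations:

  {1,6}:  v_{1} + v_{6} = 0  →  sig = (2;())
  {3,4}:  v_{3} + v_{4} = 0  →  sig = (2;())
  {0,2}:  v_{0} + v_{2} = v_{5}  →  sig = (2;(1))
  {0,4}:  v_{0} + v_{4} = v_{2}  →  sig = (2;(1))
  {1,2}:  v_{1} + v_{2} = v_{7}  →  sig = (2;(1))
  {1,3}:  v_{1} + v_{3} = v_{2}  →  sig = (2;(1))
  {2,3}:  v_{2} + v_{3} = v_{0}  →  sig = (2;(1))
  {2,4}:  v_{2} + v_{4} = v_{1}  →  sig = (2;(1))
  {2,6}:  v_{2} + v_{6} = v_{3}  →  sig = (2;(1))
  {6,7}:  v_{6} + v_{7} = v_{2}  →  sig = (2;(1))
  {5,6}:  v_{5} + v_{6} = v_{0} + v_{3}  →  sig = (2;(1,1))
  {0,1}:  v_{0} + v_{1} = 2·v_{2}  →  sig = (2;(2))
  {0,6}:  v_{0} + v_{6} = 2·v_{3}  →  sig = (2;(2))
  {3,5}:  v_{3} + v_{5} = 2·v_{0}  →  sig = (2;(2))
  {3,7}:  v_{3} + v_{7} = 2·v_{2}  →  sig = (2;(2))
  {4,5}:  v_{4} + v_{5} = 2·v_{2}  →  sig = (2;(2))
  {4,7}:  v_{4} + v_{7} = 2·v_{1}  →  sig = (2;(2))
  {0,7}:  v_{0} + v_{7} = 3·v_{2}  →  sig = (2;(3))
  {1,5}:  v_{1} + v_{5} = 3·v_{2}  →  sig = (2;(3))
  {5,7}:  v_{5} + v_{7} = 4·v_{2}  →  sig = (2;(4))

Sorted signature multiset PRS(X):
{ (2;()) ×2,  (2;(1)) ×8,  (2;(1,1)),  (2;(2)) ×6,  (2;(3)) ×2,  (2;(4)) }


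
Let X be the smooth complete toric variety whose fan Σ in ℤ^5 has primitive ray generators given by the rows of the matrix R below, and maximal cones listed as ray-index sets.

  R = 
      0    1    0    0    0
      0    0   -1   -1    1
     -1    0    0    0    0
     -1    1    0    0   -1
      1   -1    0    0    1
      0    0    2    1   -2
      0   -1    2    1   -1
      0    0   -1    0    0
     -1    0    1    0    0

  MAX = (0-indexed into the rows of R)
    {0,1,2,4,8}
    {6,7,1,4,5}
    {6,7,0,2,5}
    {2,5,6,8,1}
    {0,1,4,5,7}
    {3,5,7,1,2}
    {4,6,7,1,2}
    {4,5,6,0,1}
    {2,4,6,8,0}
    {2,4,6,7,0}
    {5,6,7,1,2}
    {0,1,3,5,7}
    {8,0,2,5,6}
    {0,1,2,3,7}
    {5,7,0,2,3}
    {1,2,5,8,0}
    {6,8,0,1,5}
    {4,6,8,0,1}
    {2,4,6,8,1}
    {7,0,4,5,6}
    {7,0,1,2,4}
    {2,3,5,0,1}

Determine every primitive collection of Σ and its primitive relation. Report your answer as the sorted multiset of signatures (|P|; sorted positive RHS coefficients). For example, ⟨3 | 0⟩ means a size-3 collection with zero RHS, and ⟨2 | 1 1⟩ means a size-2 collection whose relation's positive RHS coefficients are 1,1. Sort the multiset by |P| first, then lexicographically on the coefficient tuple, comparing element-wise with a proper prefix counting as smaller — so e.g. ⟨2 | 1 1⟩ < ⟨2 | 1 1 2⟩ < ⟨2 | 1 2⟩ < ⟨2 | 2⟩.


Σ has 9 primitive collections:

  P = {3,4}:  v_{3} + v_{4} = 0  ⇒ sig = ⟨2 | 0⟩
  P = {7,8}:  v_{7} + v_{8} = v_{2}  ⇒ sig = ⟨2 | 1⟩
  P = {3,6}:  v_{3} + v_{6} = v_{2} + v_{5}  ⇒ sig = ⟨2 | 1 1⟩
  P = {3,8}:  v_{3} + v_{8} = v_{0} + v_{1} + 2·v_{2} + v_{5}  ⇒ sig = ⟨2 | 1 1 1 2⟩
  P = {2,4,5}:  v_{2} + v_{4} + v_{5} = v_{6}  ⇒ sig = ⟨3 | 1⟩
  P = {4,5,8}:  v_{4} + v_{5} + v_{8} = v_{0} + v_{1} + 2·v_{6}  ⇒ sig = ⟨3 | 1 1 2⟩
  P = {0,1,6,7}:  v_{0} + v_{1} + v_{6} + v_{7} = 0  ⇒ sig = ⟨4 | 0⟩
  P = {0,1,2,6}:  v_{0} + v_{1} + v_{2} + v_{6} = v_{8}  ⇒ sig = ⟨4 | 1⟩
  P = {0,1,2,5,7}:  v_{0} + v_{1} + v_{2} + v_{5} + v_{7} = v_{3}  ⇒ sig = ⟨5 | 1⟩

so the primitive-relation signature multiset is
    |P|=2: 4 collections, coeffs (), (1), (1,1), (1,1,1,2)
    |P|=3: 2 collections, coeffs (1), (1,1,2)
    |P|=4: 2 collections, coeffs (), (1)
    |P|=5: 1 collection, coeffs (1)


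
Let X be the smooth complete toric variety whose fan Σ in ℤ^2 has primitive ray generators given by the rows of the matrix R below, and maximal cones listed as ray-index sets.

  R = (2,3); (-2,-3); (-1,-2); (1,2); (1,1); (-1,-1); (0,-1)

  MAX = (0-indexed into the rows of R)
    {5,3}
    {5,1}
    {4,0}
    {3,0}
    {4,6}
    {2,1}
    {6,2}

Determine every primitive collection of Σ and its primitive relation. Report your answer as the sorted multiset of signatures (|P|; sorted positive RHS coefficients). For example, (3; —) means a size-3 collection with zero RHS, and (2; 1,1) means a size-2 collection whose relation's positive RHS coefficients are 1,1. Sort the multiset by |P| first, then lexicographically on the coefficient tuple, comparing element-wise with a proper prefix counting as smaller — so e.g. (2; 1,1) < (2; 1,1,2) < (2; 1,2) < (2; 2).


The 14 primitive collections of Σ (r=7, n=2):

  • {0,1}:  v_{0} + v_{1} = 0  →  sig = (2; —)
  • {2,3}:  v_{2} + v_{3} = 0  →  sig = (2; —)
  • {4,5}:  v_{4} + v_{5} = 0  →  sig = (2; —)
  • {0,2}:  v_{0} + v_{2} = v_{4}  →  sig = (2; 1)
  • {0,5}:  v_{0} + v_{5} = v_{3}  →  sig = (2; 1)
  • {1,3}:  v_{1} + v_{3} = v_{5}  →  sig = (2; 1)
  • {1,4}:  v_{1} + v_{4} = v_{2}  →  sig = (2; 1)
  • {2,4}:  v_{2} + v_{4} = v_{6}  →  sig = (2; 1)
  • {2,5}:  v_{2} + v_{5} = v_{1}  →  sig = (2; 1)
  • {3,4}:  v_{3} + v_{4} = v_{0}  →  sig = (2; 1)
  • {3,6}:  v_{3} + v_{6} = v_{4}  →  sig = (2; 1)
  • {5,6}:  v_{5} + v_{6} = v_{2}  →  sig = (2; 1)
  • {0,6}:  v_{0} + v_{6} = 2·v_{4}  →  sig = (2; 2)
  • {1,6}:  v_{1} + v_{6} = 2·v_{2}  →  sig = (2; 2)

Signatures (|P|; sorted positive RHS coefficients), sorted:
{ (2; —) ×3,  (2; 1) ×9,  (2; 2) ×2 }


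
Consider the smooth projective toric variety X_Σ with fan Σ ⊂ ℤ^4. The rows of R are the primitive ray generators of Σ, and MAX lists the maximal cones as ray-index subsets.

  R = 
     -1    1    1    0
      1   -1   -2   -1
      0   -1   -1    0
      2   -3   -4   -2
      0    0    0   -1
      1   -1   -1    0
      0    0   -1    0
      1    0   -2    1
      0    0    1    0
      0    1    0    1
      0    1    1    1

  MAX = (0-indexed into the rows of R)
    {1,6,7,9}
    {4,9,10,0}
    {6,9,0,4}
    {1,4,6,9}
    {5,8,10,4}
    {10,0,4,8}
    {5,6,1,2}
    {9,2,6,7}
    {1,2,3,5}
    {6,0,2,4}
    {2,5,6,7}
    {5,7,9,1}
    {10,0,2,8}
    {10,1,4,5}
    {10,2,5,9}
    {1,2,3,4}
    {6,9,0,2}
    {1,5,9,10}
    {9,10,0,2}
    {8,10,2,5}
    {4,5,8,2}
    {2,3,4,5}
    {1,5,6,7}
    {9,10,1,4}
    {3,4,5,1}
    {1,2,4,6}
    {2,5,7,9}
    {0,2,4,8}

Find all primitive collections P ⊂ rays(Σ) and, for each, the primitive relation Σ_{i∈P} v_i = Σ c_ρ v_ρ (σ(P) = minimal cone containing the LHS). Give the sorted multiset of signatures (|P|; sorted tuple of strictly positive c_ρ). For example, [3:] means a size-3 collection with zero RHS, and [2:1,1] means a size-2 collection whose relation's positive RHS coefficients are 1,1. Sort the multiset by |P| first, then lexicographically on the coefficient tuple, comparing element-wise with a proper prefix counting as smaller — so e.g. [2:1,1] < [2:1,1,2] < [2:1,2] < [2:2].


Δ(Σ) — 11 vertices, 25 min non-faces:

  {0,5}:  v_{0} + v_{5} = 0  ⇒ sig = [2:]
  {6,8}:  v_{6} + v_{8} = 0  ⇒ sig = [2:]
  {6,10}:  v_{6} + v_{10} = v_{9}  ⇒ sig = [2:1]
  {8,9}:  v_{8} + v_{9} = v_{10}  ⇒ sig = [2:1]
  {0,1}:  v_{0} + v_{1} = v_{4} + v_{6}  ⇒ sig = [2:1,1]
  {0,7}:  v_{0} + v_{7} = v_{6} + v_{9}  ⇒ sig = [2:1,1]
  {1,8}:  v_{1} + v_{8} = v_{4} + v_{5}  ⇒ sig = [2:1,1]
  {3,10}:  v_{3} + v_{10} = v_{1} + v_{5}  ⇒ sig = [2:1,1]
  {4,7}:  v_{4} + v_{7} = v_{1} + v_{9}  ⇒ sig = [2:1,1]
  {7,8}:  v_{7} + v_{8} = v_{5} + v_{9}  ⇒ sig = [2:1,1]
  {0,3}:  v_{0} + v_{3} = v_{1} + v_{2} + v_{4}  ⇒ sig = [2:1,1,1]
  {3,9}:  v_{3} + v_{9} = v_{1} + v_{5} + v_{6}  ⇒ sig = [2:1,1,1]
  {3,6}:  v_{3} + v_{6} = 2·v_{1} + v_{2}  ⇒ sig = [2:1,2]
  {7,10}:  v_{7} + v_{10} = v_{5} + 2·v_{9}  ⇒ sig = [2:1,2]
  {3,7}:  v_{3} + v_{7} = v_{1} + 2·v_{5} + 2·v_{6}  ⇒ sig = [2:1,2,2]
  {3,8}:  v_{3} + v_{8} = v_{2} + 2·v_{4} + 2·v_{5}  ⇒ sig = [2:1,2,2]
  {2,4,10}:  v_{2} + v_{4} + v_{10} = 0  ⇒ sig = [3:]
  {2,4,9}:  v_{2} + v_{4} + v_{9} = v_{6}  ⇒ sig = [3:1]
  {4,5,6}:  v_{4} + v_{5} + v_{6} = v_{1}  ⇒ sig = [3:1]
  {5,6,9}:  v_{5} + v_{6} + v_{9} = v_{7}  ⇒ sig = [3:1]
  {1,2,10}:  v_{1} + v_{2} + v_{10} = v_{5} + v_{6}  ⇒ sig = [3:1,1]
  {4,5,9}:  v_{4} + v_{5} + v_{9} = v_{1} + v_{10}  ⇒ sig = [3:1,1]
  {1,2,9}:  v_{1} + v_{2} + v_{9} = v_{5} + 2·v_{6}  ⇒ sig = [3:1,2]
  {1,2,7}:  v_{1} + v_{2} + v_{7} = 2·v_{5} + 3·v_{6}  ⇒ sig = [3:2,3]
  {1,2,4,5}:  v_{1} + v_{2} + v_{4} + v_{5} = v_{3}  ⇒ sig = [4:1]

Sorted signature multiset PRS(X):
[[2:], [2:], [2:1], [2:1], [2:1,1], [2:1,1], [2:1,1], [2:1,1], [2:1,1], [2:1,1], [2:1,1,1], [2:1,1,1], [2:1,2], [2:1,2], [2:1,2,2], [2:1,2,2], [3:], [3:1], [3:1], [3:1], [3:1,1], [3:1,1], [3:1,2], [3:2,3], [4:1]]


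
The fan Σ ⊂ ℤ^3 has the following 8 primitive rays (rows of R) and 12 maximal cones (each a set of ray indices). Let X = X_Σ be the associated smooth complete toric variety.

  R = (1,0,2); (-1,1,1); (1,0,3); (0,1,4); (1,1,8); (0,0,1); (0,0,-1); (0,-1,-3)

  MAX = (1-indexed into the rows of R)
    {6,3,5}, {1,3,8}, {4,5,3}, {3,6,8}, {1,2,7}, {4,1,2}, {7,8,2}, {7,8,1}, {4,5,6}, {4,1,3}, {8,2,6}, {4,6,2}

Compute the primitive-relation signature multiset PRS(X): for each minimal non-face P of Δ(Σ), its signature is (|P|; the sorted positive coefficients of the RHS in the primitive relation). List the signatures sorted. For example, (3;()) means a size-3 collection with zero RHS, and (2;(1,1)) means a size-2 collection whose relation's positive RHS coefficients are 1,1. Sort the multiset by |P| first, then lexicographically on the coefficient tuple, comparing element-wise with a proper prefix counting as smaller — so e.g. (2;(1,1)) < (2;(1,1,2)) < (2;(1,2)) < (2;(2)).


Minimal non-faces — 12 found among 8 rays, 12 max cones:

  • {6,7}:  v_{6} + v_{7} = 0  ⇒ sig = (2;())
  • {1,6}:  v_{1} + v_{6} = v_{3}  ⇒ sig = (2;(1))
  • {2,3}:  v_{2} + v_{3} = v_{4}  ⇒ sig = (2;(1))
  • {3,7}:  v_{3} + v_{7} = v_{1}  ⇒ sig = (2;(1))
  • {4,8}:  v_{4} + v_{8} = v_{6}  ⇒ sig = (2;(1))
  • {4,7}:  v_{4} + v_{7} = v_{1} + v_{2}  ⇒ sig = (2;(1,1))
  • {5,7}:  v_{5} + v_{7} = v_{3} + v_{4}  ⇒ sig = (2;(1,1))
  • {1,5}:  v_{1} + v_{5} = 2·v_{3} + v_{4}  ⇒ sig = (2;(1,2))
  • {2,5}:  v_{2} + v_{5} = 2·v_{4} + v_{6}  ⇒ sig = (2;(1,2))
  • {5,8}:  v_{5} + v_{8} = v_{3} + 2·v_{6}  ⇒ sig = (2;(1,2))
  • {1,2,8}:  v_{1} + v_{2} + v_{8} = 0  ⇒ sig = (3;())
  • {3,4,6}:  v_{3} + v_{4} + v_{6} = v_{5}  ⇒ sig = (3;(1))

Signatures (|P|; sorted positive RHS coefficients), sorted:
    (2;())
    (2;(1))
    (2;(1))
    (2;(1))
    (2;(1))
    (2;(1,1))
    (2;(1,1))
    (2;(1,2))
    (2;(1,2))
    (2;(1,2))
    (3;())
    (3;(1))


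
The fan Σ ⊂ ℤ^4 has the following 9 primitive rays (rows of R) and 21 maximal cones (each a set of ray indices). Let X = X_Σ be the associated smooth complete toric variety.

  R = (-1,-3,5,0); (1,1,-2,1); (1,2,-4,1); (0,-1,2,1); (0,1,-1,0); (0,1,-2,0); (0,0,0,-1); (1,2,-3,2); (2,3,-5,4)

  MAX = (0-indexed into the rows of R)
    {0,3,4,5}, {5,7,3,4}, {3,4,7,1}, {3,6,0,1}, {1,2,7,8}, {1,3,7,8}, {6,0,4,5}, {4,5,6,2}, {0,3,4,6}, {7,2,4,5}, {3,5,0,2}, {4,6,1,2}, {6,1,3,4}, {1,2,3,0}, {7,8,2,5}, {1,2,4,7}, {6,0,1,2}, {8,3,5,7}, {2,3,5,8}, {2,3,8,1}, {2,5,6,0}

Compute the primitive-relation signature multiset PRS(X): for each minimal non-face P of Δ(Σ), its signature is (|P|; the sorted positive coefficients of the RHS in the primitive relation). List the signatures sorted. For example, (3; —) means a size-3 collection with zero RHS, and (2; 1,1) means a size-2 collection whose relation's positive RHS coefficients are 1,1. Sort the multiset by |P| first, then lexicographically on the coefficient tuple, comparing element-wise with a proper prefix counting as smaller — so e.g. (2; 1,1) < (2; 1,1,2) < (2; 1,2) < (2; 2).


12 minimal non-faces of Δ(Σ) (on 9 rays):

  P={1,5}:  v_{1} + v_{5} = v_{2}  ⇒ sig = (2; 1)
  P={6,7}:  v_{6} + v_{7} = v_{1} + v_{4}  ⇒ sig = (2; 1,1)
  P={6,8}:  v_{6} + v_{8} = v_{1} + v_{7}  ⇒ sig = (2; 1,1)
  P={0,8}:  v_{0} + v_{8} = v_{2} + 3·v_{3} + v_{5}  ⇒ sig = (2; 1,1,3)
  P={0,7}:  v_{0} + v_{7} = 2·v_{3} + v_{5}  ⇒ sig = (2; 1,2)
  P={4,8}:  v_{4} + v_{8} = 2·v_{7}  ⇒ sig = (2; 2)
  P={3,5,6}:  v_{3} + v_{5} + v_{6} = 0  ⇒ sig = (3; —)
  P={0,1,4}:  v_{0} + v_{1} + v_{4} = v_{3}  ⇒ sig = (3; 1)
  P={2,3,4}:  v_{2} + v_{3} + v_{4} = v_{7}  ⇒ sig = (3; 1)
  P={2,3,6}:  v_{2} + v_{3} + v_{6} = v_{1}  ⇒ sig = (3; 1)
  P={2,3,7}:  v_{2} + v_{3} + v_{7} = v_{8}  ⇒ sig = (3; 1)
  P={0,2,4}:  v_{0} + v_{2} + v_{4} = v_{3} + v_{5}  ⇒ sig = (3; 1,1)

so the primitive-relation signature multiset is
    (2; 1)
    (2; 1,1)
    (2; 1,1)
    (2; 1,1,3)
    (2; 1,2)
    (2; 2)
    (3; —)
    (3; 1)
    (3; 1)
    (3; 1)
    (3; 1)
    (3; 1,1)


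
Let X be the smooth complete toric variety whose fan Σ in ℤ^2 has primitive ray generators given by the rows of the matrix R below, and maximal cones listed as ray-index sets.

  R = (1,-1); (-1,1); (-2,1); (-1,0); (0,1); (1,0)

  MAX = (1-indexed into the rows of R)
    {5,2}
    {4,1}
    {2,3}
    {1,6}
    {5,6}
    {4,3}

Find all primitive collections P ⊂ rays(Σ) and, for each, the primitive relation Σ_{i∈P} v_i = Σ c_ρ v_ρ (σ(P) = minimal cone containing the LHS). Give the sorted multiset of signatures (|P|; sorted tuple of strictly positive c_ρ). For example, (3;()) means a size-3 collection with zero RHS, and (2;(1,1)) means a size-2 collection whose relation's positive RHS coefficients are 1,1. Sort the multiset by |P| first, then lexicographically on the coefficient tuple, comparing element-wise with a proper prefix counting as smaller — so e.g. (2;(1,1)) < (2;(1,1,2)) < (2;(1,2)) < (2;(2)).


Primitive collections (9):

  P={1,2}:  v_{1} + v_{2} = 0  →  sig = (2;())
  P={4,6}:  v_{4} + v_{6} = 0  →  sig = (2;())
  P={1,3}:  v_{1} + v_{3} = v_{4}  →  sig = (2;(1))
  P={1,5}:  v_{1} + v_{5} = v_{6}  →  sig = (2;(1))
  P={2,4}:  v_{2} + v_{4} = v_{3}  →  sig = (2;(1))
  P={2,6}:  v_{2} + v_{6} = v_{5}  →  sig = (2;(1))
  P={3,6}:  v_{3} + v_{6} = v_{2}  →  sig = (2;(1))
  P={4,5}:  v_{4} + v_{5} = v_{2}  →  sig = (2;(1))
  P={3,5}:  v_{3} + v_{5} = 2·v_{2}  →  sig = (2;(2))

Signatures (|P|; sorted positive RHS coefficients), sorted:
[(2;()), (2;()), (2;(1)), (2;(1)), (2;(1)), (2;(1)), (2;(1)), (2;(1)), (2;(2))]
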